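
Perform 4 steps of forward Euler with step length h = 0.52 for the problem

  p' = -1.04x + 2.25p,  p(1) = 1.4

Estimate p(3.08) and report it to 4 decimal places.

17.8679

Euler: p_{n+1} = p_n + h·f(x_n, p_n).
x=1.000000, p=1.400000: f=2.110000 → p ← 1.400000 + 0.52·2.110000 = 2.497200
x=1.520000, p=2.497200: f=4.037900 → p ← 2.497200 + 0.52·4.037900 = 4.596908
x=2.040000, p=4.596908: f=8.221443 → p ← 4.596908 + 0.52·8.221443 = 8.872058
x=2.560000, p=8.872058: f=17.299731 → p ← 8.872058 + 0.52·17.299731 = 17.867919
p(3.08) ≈ 17.8679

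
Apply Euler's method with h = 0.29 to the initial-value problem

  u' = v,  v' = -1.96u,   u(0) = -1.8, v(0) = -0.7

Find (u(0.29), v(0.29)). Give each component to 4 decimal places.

Euler on (u,v): u_{n+1} = u_n + h·u', v_{n+1} = v_n + h·v'.
0.000000: (-1.800000, -0.700000); f=(-0.700000, 3.528000) → (-2.003000, 0.323120)
(u(0.29), v(0.29)) ≈ (-2.0030, 0.3231)

-2.0030, 0.3231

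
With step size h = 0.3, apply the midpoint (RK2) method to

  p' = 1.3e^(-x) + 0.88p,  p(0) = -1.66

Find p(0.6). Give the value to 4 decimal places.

Midpoint: k1 = f(x_n, p_n); k2 = f(x_n + h/2, p_n + (h/2)·k1); p_{n+1} = p_n + h·k2.
x=0.000000, p=-1.660000:
  k1 = f(0.000000, -1.660000) = -0.160800
  k2 = f(0.150000, -1.684120) = -0.363105
  p ← -1.660000 + 0.3·(-0.363105) = -1.768932
x=0.300000, p=-1.768932:
  k1 = f(0.300000, -1.768932) = -0.593596
  k2 = f(0.450000, -1.857971) = -0.806098
  p ← -1.768932 + 0.3·(-0.806098) = -2.010761
p(0.6) ≈ -2.0108

-2.0108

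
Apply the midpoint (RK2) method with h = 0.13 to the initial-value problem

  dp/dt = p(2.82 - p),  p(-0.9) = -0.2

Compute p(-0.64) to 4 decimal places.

Midpoint: k1 = f(t_n, p_n); k2 = f(t_n + h/2, p_n + (h/2)·k1); p_{n+1} = p_n + h·k2.
t=-0.900000, p=-0.200000:
  k1 = f(-0.900000, -0.200000) = -0.604000
  k2 = f(-0.835000, -0.239260) = -0.731959
  p ← -0.200000 + 0.13·(-0.731959) = -0.295155
t=-0.770000, p=-0.295155:
  k1 = f(-0.770000, -0.295155) = -0.919452
  k2 = f(-0.705000, -0.354919) = -1.126839
  p ← -0.295155 + 0.13·(-1.126839) = -0.441644
p(-0.64) ≈ -0.4416

-0.4416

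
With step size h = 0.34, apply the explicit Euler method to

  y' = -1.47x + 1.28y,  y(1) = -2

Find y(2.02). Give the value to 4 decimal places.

-8.7428

Euler: y_{n+1} = y_n + h·f(x_n, y_n).
x=1.000000, y=-2.000000: f=-4.030000 → y ← -2.000000 + 0.34·(-4.030000) = -3.370200
x=1.340000, y=-3.370200: f=-6.283656 → y ← -3.370200 + 0.34·(-6.283656) = -5.506643
x=1.680000, y=-5.506643: f=-9.518103 → y ← -5.506643 + 0.34·(-9.518103) = -8.742798
y(2.02) ≈ -8.7428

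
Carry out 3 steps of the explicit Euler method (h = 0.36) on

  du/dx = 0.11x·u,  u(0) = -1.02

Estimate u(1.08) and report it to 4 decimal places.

-1.0640

Euler: u_{n+1} = u_n + h·f(x_n, u_n).
x=0.000000, u=-1.020000: f=0.000000 → u ← -1.020000 + 0.36·0.000000 = -1.020000
x=0.360000, u=-1.020000: f=-0.040392 → u ← -1.020000 + 0.36·(-0.040392) = -1.034541
x=0.720000, u=-1.034541: f=-0.081936 → u ← -1.034541 + 0.36·(-0.081936) = -1.064038
u(1.08) ≈ -1.0640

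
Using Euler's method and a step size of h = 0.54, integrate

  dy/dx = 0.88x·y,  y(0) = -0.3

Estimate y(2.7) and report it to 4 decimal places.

-2.0459

Euler: y_{n+1} = y_n + h·f(x_n, y_n).
x=0.000000, y=-0.300000: f=0.000000 → y ← -0.300000 + 0.54·0.000000 = -0.300000
x=0.540000, y=-0.300000: f=-0.142560 → y ← -0.300000 + 0.54·(-0.142560) = -0.376982
x=1.080000, y=-0.376982: f=-0.358284 → y ← -0.376982 + 0.54·(-0.358284) = -0.570456
x=1.620000, y=-0.570456: f=-0.813242 → y ← -0.570456 + 0.54·(-0.813242) = -1.009606
x=2.160000, y=-1.009606: f=-1.919060 → y ← -1.009606 + 0.54·(-1.919060) = -2.045899
y(2.7) ≈ -2.0459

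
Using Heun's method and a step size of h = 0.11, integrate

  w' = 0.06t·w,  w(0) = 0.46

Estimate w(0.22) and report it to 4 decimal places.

0.4607

Heun: k1 = f(t_n, w_n); k2 = f(t_n + h, w_n + h·k1); w_{n+1} = w_n + (h/2)·(k1 + k2).
t=0.000000, w=0.460000:
  k1 = f(0.000000, 0.460000) = 0.000000
  k2 = f(0.110000, 0.460000) = 0.003036
  w ← 0.460000 + (0.11/2)·(0.000000 + 0.003036) = 0.460167
t=0.110000, w=0.460167:
  k1 = f(0.110000, 0.460167) = 0.003037
  k2 = f(0.220000, 0.460501) = 0.006079
  w ← 0.460167 + (0.11/2)·(0.003037 + 0.006079) = 0.460668
w(0.22) ≈ 0.4607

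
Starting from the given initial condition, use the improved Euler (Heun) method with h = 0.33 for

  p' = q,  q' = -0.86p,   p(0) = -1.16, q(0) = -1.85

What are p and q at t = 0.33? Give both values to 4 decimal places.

-1.7162, -1.4342

Heun on (p,q): k1 = f(t_n, state_n); k2 = f(t_n + h, state_n + h·k1); state_{n+1} = state_n + (h/2)·(k1 + k2).
0.000000: (-1.160000, -1.850000)
  k1 = (-1.850000, 0.997600)
  predictor → (-1.770500, -1.520792)
  k2 = (-1.520792, 1.522630)
  → (-1.716181, -1.434162)
(p(0.33), q(0.33)) ≈ (-1.7162, -1.4342)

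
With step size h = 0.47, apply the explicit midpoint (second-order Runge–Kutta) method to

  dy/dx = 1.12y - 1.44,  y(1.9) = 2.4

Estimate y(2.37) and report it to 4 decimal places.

3.1409

Midpoint: k1 = f(x_n, y_n); k2 = f(x_n + h/2, y_n + (h/2)·k1); y_{n+1} = y_n + h·k2.
x=1.900000, y=2.400000:
  k1 = f(1.900000, 2.400000) = 1.248000
  k2 = f(2.135000, 2.693280) = 1.576474
  y ← 2.400000 + 0.47·1.576474 = 3.140943
y(2.37) ≈ 3.1409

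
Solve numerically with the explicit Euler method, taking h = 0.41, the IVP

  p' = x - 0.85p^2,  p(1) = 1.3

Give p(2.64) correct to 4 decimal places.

1.6315

Euler: p_{n+1} = p_n + h·f(x_n, p_n).
x=1.000000, p=1.300000: f=-0.436500 → p ← 1.300000 + 0.41·(-0.436500) = 1.121035
x=1.410000, p=1.121035: f=0.341788 → p ← 1.121035 + 0.41·0.341788 = 1.261168
x=1.820000, p=1.261168: f=0.468036 → p ← 1.261168 + 0.41·0.468036 = 1.453063
x=2.230000, p=1.453063: f=0.435316 → p ← 1.453063 + 0.41·0.435316 = 1.631543
p(2.64) ≈ 1.6315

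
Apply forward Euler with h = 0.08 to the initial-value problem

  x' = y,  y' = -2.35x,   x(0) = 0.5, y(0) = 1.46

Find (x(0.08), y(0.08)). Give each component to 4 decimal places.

0.6168, 1.3660

Euler on (x,y): x_{n+1} = x_n + h·x', y_{n+1} = y_n + h·y'.
0.000000: (0.500000, 1.460000); f=(1.460000, -1.175000) → (0.616800, 1.366000)
(x(0.08), y(0.08)) ≈ (0.6168, 1.3660)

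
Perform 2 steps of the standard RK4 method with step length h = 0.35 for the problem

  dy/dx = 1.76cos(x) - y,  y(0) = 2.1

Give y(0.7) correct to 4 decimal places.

1.8458

RK4: k1 = f(x_n, y_n); k2 = f(x_n + h/2, y_n + (h/2)·k1); k3 = f(x_n + h/2, y_n + (h/2)·k2); k4 = f(x_n + h, y_n + h·k3); y_{n+1} = y_n + (h/6)·(k1 + 2k2 + 2k3 + k4).
x=0.000000, y=2.100000:
  k1 = f(0.000000, 2.100000) = -0.340000
  k2 = f(0.175000, 2.040500) = -0.307381
  k3 = f(0.175000, 2.046208) = -0.313090
  k4 = f(0.350000, 1.990419) = -0.337123
  y ← 2.100000 + (0.35/6)·(k1 + 2k2 + 2k3 + k4) = 1.988113
x=0.350000, y=1.988113:
  k1 = f(0.350000, 1.988113) = -0.334817
  k2 = f(0.525000, 1.929520) = -0.406550
  k3 = f(0.525000, 1.916967) = -0.393997
  k4 = f(0.700000, 1.850214) = -0.504092
  y ← 1.988113 + (0.35/6)·(k1 + 2k2 + 2k3 + k4) = 1.845779
y(0.7) ≈ 1.8458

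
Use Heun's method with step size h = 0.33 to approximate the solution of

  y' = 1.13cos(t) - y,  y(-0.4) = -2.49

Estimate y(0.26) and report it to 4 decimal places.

Heun: k1 = f(t_n, y_n); k2 = f(t_n + h, y_n + h·k1); y_{n+1} = y_n + (h/2)·(k1 + k2).
t=-0.400000, y=-2.490000:
  k1 = f(-0.400000, -2.490000) = 3.530799
  k2 = f(-0.070000, -1.324836) = 2.452069
  y ← -2.490000 + (0.33/2)·(3.530799 + 2.452069) = -1.502827
t=-0.070000, y=-1.502827:
  k1 = f(-0.070000, -1.502827) = 2.630059
  k2 = f(0.260000, -0.634907) = 1.726928
  y ← -1.502827 + (0.33/2)·(2.630059 + 1.726928) = -0.783924
y(0.26) ≈ -0.7839

-0.7839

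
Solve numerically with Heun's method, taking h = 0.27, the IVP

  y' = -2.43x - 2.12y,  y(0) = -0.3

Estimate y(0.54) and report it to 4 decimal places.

Heun: k1 = f(x_n, y_n); k2 = f(x_n + h, y_n + h·k1); y_{n+1} = y_n + (h/2)·(k1 + k2).
x=0.000000, y=-0.300000:
  k1 = f(0.000000, -0.300000) = 0.636000
  k2 = f(0.270000, -0.128280) = -0.384146
  y ← -0.300000 + (0.27/2)·(0.636000 + (-0.384146)) = -0.266000
x=0.270000, y=-0.266000:
  k1 = f(0.270000, -0.266000) = -0.092181
  k2 = f(0.540000, -0.290888) = -0.695516
  y ← -0.266000 + (0.27/2)·(-0.092181 + (-0.695516)) = -0.372339
y(0.54) ≈ -0.3723

-0.3723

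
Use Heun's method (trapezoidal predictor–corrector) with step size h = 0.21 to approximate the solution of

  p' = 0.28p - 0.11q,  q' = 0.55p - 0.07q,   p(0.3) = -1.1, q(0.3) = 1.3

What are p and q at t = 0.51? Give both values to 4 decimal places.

Heun on (p,q): k1 = f(t_n, state_n); k2 = f(t_n + h, state_n + h·k1); state_{n+1} = state_n + (h/2)·(k1 + k2).
0.300000: (-1.100000, 1.300000)
  k1 = (-0.451000, -0.696000)
  predictor → (-1.194710, 1.153840)
  k2 = (-0.461441, -0.737859)
  → (-1.195806, 1.149445)
(p(0.51), q(0.51)) ≈ (-1.1958, 1.1494)

-1.1958, 1.1494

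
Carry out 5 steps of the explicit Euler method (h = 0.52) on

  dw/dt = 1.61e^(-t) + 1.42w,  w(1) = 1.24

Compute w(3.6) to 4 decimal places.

23.9413

Euler: w_{n+1} = w_n + h·f(t_n, w_n).
t=1.000000, w=1.240000: f=2.353086 → w ← 1.240000 + 0.52·2.353086 = 2.463605
t=1.520000, w=2.463605: f=3.850445 → w ← 2.463605 + 0.52·3.850445 = 4.465836
t=2.040000, w=4.465836: f=6.550833 → w ← 4.465836 + 0.52·6.550833 = 7.872269
t=2.560000, w=7.872269: f=11.303083 → w ← 7.872269 + 0.52·11.303083 = 13.749872
t=3.080000, w=13.749872: f=19.598813 → w ← 13.749872 + 0.52·19.598813 = 23.941255
w(3.6) ≈ 23.9413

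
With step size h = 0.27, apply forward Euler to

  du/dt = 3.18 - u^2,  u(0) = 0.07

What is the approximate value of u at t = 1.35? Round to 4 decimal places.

1.7832

Euler: u_{n+1} = u_n + h·f(t_n, u_n).
t=0.000000, u=0.070000: f=3.175100 → u ← 0.070000 + 0.27·3.175100 = 0.927277
t=0.270000, u=0.927277: f=2.320157 → u ← 0.927277 + 0.27·2.320157 = 1.553719
t=0.540000, u=1.553719: f=0.765956 → u ← 1.553719 + 0.27·0.765956 = 1.760528
t=0.810000, u=1.760528: f=0.080543 → u ← 1.760528 + 0.27·0.080543 = 1.782274
t=1.080000, u=1.782274: f=0.003499 → u ← 1.782274 + 0.27·0.003499 = 1.783219
u(1.35) ≈ 1.7832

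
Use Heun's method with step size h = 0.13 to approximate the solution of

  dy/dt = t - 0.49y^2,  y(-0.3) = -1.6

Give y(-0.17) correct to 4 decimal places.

Heun: k1 = f(t_n, y_n); k2 = f(t_n + h, y_n + h·k1); y_{n+1} = y_n + (h/2)·(k1 + k2).
t=-0.300000, y=-1.600000:
  k1 = f(-0.300000, -1.600000) = -1.554400
  k2 = f(-0.170000, -1.802072) = -1.761257
  y ← -1.600000 + (0.13/2)·(-1.554400 + (-1.761257)) = -1.815518
y(-0.17) ≈ -1.8155

-1.8155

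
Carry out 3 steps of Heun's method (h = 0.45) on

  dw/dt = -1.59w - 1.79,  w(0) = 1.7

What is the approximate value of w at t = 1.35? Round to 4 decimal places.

-0.6797

Heun: k1 = f(t_n, w_n); k2 = f(t_n + h, w_n + h·k1); w_{n+1} = w_n + (h/2)·(k1 + k2).
t=0.000000, w=1.700000:
  k1 = f(0.000000, 1.700000) = -4.493000
  k2 = f(0.450000, -0.321850) = -1.278258
  w ← 1.700000 + (0.45/2)·(-4.493000 + (-1.278258)) = 0.401467
t=0.450000, w=0.401467:
  k1 = f(0.450000, 0.401467) = -2.428332
  k2 = f(0.900000, -0.691283) = -0.690861
  w ← 0.401467 + (0.45/2)·(-2.428332 + (-0.690861)) = -0.300352
t=0.900000, w=-0.300352:
  k1 = f(0.900000, -0.300352) = -1.312441
  k2 = f(1.350000, -0.890950) = -0.373389
  w ← -0.300352 + (0.45/2)·(-1.312441 + (-0.373389)) = -0.679663
w(1.35) ≈ -0.6797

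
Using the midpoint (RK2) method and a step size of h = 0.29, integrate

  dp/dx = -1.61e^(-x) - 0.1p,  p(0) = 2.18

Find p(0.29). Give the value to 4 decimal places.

Midpoint: k1 = f(x_n, p_n); k2 = f(x_n + h/2, p_n + (h/2)·k1); p_{n+1} = p_n + h·k2.
x=0.000000, p=2.180000:
  k1 = f(0.000000, 2.180000) = -1.828000
  k2 = f(0.145000, 1.914940) = -1.584180
  p ← 2.180000 + 0.29·(-1.584180) = 1.720588
p(0.29) ≈ 1.7206

1.7206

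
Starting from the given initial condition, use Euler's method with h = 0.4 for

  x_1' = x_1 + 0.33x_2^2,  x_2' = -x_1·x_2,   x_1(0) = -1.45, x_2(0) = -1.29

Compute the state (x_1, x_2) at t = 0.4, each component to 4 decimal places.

-1.8103, -2.0382

Euler on (x_1,x_2): x_1_{n+1} = x_1_n + h·x_1', x_2_{n+1} = x_2_n + h·x_2'.
0.000000: (-1.450000, -1.290000); f=(-0.900847, -1.870500) → (-1.810339, -2.038200)
(x_1(0.4), x_2(0.4)) ≈ (-1.8103, -2.0382)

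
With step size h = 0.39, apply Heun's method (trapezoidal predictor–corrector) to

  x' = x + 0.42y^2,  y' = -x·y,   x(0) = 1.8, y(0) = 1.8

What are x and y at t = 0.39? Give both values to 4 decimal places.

Heun on (x,y): k1 = f(t_n, state_n); k2 = f(t_n + h, state_n + h·k1); state_{n+1} = state_n + (h/2)·(k1 + k2).
0.000000: (1.800000, 1.800000)
  k1 = (3.160800, -3.240000)
  predictor → (3.032712, 0.536400)
  k2 = (3.153556, -1.626747)
  → (3.031300, 0.850984)
(x(0.39), y(0.39)) ≈ (3.0313, 0.8510)

3.0313, 0.8510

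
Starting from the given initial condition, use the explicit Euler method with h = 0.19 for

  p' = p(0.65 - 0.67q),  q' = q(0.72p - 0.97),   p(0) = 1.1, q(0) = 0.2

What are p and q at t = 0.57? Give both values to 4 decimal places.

Euler on (p,q): p_{n+1} = p_n + h·p', q_{n+1} = q_n + h·q'.
0.000000: (1.100000, 0.200000); f=(0.567600, -0.035600) → (1.207844, 0.193236)
0.190000: (1.207844, 0.193236); f=(0.628721, -0.019392) → (1.327301, 0.189552)
0.380000: (1.327301, 0.189552); f=(0.694179, -0.002719) → (1.459195, 0.189035)
(p(0.57), q(0.57)) ≈ (1.4592, 0.1890)

1.4592, 0.1890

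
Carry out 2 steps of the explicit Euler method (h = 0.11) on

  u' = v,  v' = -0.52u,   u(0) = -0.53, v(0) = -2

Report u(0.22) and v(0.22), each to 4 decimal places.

Euler on (u,v): u_{n+1} = u_n + h·u', v_{n+1} = v_n + h·v'.
0.000000: (-0.530000, -2.000000); f=(-2.000000, 0.275600) → (-0.750000, -1.969684)
0.110000: (-0.750000, -1.969684); f=(-1.969684, 0.390000) → (-0.966665, -1.926784)
(u(0.22), v(0.22)) ≈ (-0.9667, -1.9268)

-0.9667, -1.9268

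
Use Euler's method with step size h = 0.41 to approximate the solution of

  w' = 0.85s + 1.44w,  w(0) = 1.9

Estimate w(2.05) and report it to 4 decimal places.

Euler: w_{n+1} = w_n + h·f(s_n, w_n).
s=0.000000, w=1.900000: f=2.736000 → w ← 1.900000 + 0.41·2.736000 = 3.021760
s=0.410000, w=3.021760: f=4.699834 → w ← 3.021760 + 0.41·4.699834 = 4.948692
s=0.820000, w=4.948692: f=7.823117 → w ← 4.948692 + 0.41·7.823117 = 8.156170
s=1.230000, w=8.156170: f=12.790385 → w ← 8.156170 + 0.41·12.790385 = 13.400228
s=1.640000, w=13.400228: f=20.690328 → w ← 13.400228 + 0.41·20.690328 = 21.883262
w(2.05) ≈ 21.8833

21.8833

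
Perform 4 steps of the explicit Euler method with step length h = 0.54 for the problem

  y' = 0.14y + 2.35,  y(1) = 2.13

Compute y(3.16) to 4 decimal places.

Euler: y_{n+1} = y_n + h·f(x_n, y_n).
x=1.000000, y=2.130000: f=2.648200 → y ← 2.130000 + 0.54·2.648200 = 3.560028
x=1.540000, y=3.560028: f=2.848404 → y ← 3.560028 + 0.54·2.848404 = 5.098166
x=2.080000, y=5.098166: f=3.063743 → y ← 5.098166 + 0.54·3.063743 = 6.752587
x=2.620000, y=6.752587: f=3.295362 → y ← 6.752587 + 0.54·3.295362 = 8.532083
y(3.16) ≈ 8.5321

8.5321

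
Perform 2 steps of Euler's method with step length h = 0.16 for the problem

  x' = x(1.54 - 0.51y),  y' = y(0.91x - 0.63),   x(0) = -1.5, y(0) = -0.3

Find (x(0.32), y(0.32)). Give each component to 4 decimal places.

Euler on (x,y): x_{n+1} = x_n + h·x', y_{n+1} = y_n + h·y'.
0.000000: (-1.500000, -0.300000); f=(-2.539500, 0.598500) → (-1.906320, -0.204240)
0.160000: (-1.906320, -0.204240); f=(-3.134300, 0.482977) → (-2.407808, -0.126964)
(x(0.32), y(0.32)) ≈ (-2.4078, -0.1270)

-2.4078, -0.1270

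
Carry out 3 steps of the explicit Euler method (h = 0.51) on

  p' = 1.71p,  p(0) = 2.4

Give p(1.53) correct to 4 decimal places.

15.7470

Euler: p_{n+1} = p_n + h·f(x_n, p_n).
x=0.000000, p=2.400000: f=4.104000 → p ← 2.400000 + 0.51·4.104000 = 4.493040
x=0.510000, p=4.493040: f=7.683098 → p ← 4.493040 + 0.51·7.683098 = 8.411420
x=1.020000, p=8.411420: f=14.383529 → p ← 8.411420 + 0.51·14.383529 = 15.747020
p(1.53) ≈ 15.7470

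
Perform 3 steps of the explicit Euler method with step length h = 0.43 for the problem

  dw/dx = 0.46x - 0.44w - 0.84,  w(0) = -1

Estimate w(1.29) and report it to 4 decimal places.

-1.1855

Euler: w_{n+1} = w_n + h·f(x_n, w_n).
x=0.000000, w=-1.000000: f=-0.400000 → w ← -1.000000 + 0.43·(-0.400000) = -1.172000
x=0.430000, w=-1.172000: f=-0.126520 → w ← -1.172000 + 0.43·(-0.126520) = -1.226404
x=0.860000, w=-1.226404: f=0.095218 → w ← -1.226404 + 0.43·0.095218 = -1.185460
w(1.29) ≈ -1.1855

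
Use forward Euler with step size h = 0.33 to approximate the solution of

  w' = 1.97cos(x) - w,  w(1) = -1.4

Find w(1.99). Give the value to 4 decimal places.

Euler: w_{n+1} = w_n + h·f(x_n, w_n).
x=1.000000, w=-1.400000: f=2.464396 → w ← -1.400000 + 0.33·2.464396 = -0.586749
x=1.330000, w=-0.586749: f=1.056547 → w ← -0.586749 + 0.33·1.056547 = -0.238089
x=1.660000, w=-0.238089: f=0.062591 → w ← -0.238089 + 0.33·0.062591 = -0.217434
w(1.99) ≈ -0.2174

-0.2174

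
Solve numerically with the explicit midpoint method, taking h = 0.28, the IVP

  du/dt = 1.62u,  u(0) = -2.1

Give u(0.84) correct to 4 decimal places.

-7.9186

Midpoint: k1 = f(t_n, u_n); k2 = f(t_n + h/2, u_n + (h/2)·k1); u_{n+1} = u_n + h·k2.
t=0.000000, u=-2.100000:
  k1 = f(0.000000, -2.100000) = -3.402000
  k2 = f(0.140000, -2.576280) = -4.173574
  u ← -2.100000 + 0.28·(-4.173574) = -3.268601
t=0.280000, u=-3.268601:
  k1 = f(0.280000, -3.268601) = -5.295133
  k2 = f(0.420000, -4.009919) = -6.496069
  u ← -3.268601 + 0.28·(-6.496069) = -5.087500
t=0.560000, u=-5.087500:
  k1 = f(0.560000, -5.087500) = -8.241750
  k2 = f(0.700000, -6.241345) = -10.110979
  u ← -5.087500 + 0.28·(-10.110979) = -7.918574
u(0.84) ≈ -7.9186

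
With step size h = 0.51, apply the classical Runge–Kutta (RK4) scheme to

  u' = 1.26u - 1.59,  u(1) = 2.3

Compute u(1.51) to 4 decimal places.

RK4: k1 = f(x_n, u_n); k2 = f(x_n + h/2, u_n + (h/2)·k1); k3 = f(x_n + h/2, u_n + (h/2)·k2); k4 = f(x_n + h, u_n + h·k3); u_{n+1} = u_n + (h/6)·(k1 + 2k2 + 2k3 + k4).
x=1.000000, u=2.300000:
  k1 = f(1.000000, 2.300000) = 1.308000
  k2 = f(1.255000, 2.633540) = 1.728260
  k3 = f(1.255000, 2.740706) = 1.863290
  k4 = f(1.510000, 3.250278) = 2.505350
  u ← 2.300000 + (0.51/6)·(k1 + 2k2 + 2k3 + k4) = 3.234698
u(1.51) ≈ 3.2347

3.2347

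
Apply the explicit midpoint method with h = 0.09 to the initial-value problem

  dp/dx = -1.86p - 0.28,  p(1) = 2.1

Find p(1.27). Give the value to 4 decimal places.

1.2151

Midpoint: k1 = f(x_n, p_n); k2 = f(x_n + h/2, p_n + (h/2)·k1); p_{n+1} = p_n + h·k2.
x=1.000000, p=2.100000:
  k1 = f(1.000000, 2.100000) = -4.186000
  k2 = f(1.045000, 1.911630) = -3.835632
  p ← 2.100000 + 0.09·(-3.835632) = 1.754793
x=1.090000, p=1.754793:
  k1 = f(1.090000, 1.754793) = -3.543915
  k2 = f(1.135000, 1.595317) = -3.247290
  p ← 1.754793 + 0.09·(-3.247290) = 1.462537
x=1.180000, p=1.462537:
  k1 = f(1.180000, 1.462537) = -3.000319
  k2 = f(1.225000, 1.327523) = -2.749192
  p ← 1.462537 + 0.09·(-2.749192) = 1.215110
p(1.27) ≈ 1.2151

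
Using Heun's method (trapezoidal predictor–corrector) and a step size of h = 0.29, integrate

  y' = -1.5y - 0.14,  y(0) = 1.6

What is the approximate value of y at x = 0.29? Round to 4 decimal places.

1.0236

Heun: k1 = f(x_n, y_n); k2 = f(x_n + h, y_n + h·k1); y_{n+1} = y_n + (h/2)·(k1 + k2).
x=0.000000, y=1.600000:
  k1 = f(0.000000, 1.600000) = -2.540000
  k2 = f(0.290000, 0.863400) = -1.435100
  y ← 1.600000 + (0.29/2)·(-2.540000 + (-1.435100)) = 1.023611
y(0.29) ≈ 1.0236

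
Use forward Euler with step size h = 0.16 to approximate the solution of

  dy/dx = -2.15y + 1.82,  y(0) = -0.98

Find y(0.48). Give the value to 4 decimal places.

Euler: y_{n+1} = y_n + h·f(x_n, y_n).
x=0.000000, y=-0.980000: f=3.927000 → y ← -0.980000 + 0.16·3.927000 = -0.351680
x=0.160000, y=-0.351680: f=2.576112 → y ← -0.351680 + 0.16·2.576112 = 0.060498
x=0.320000, y=0.060498: f=1.689929 → y ← 0.060498 + 0.16·1.689929 = 0.330887
y(0.48) ≈ 0.3309

0.3309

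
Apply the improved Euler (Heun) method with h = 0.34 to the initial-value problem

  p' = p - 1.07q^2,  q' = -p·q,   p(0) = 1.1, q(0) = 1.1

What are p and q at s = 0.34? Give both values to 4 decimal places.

Heun on (p,q): k1 = f(s_n, state_n); k2 = f(s_n + h, state_n + h·k1); state_{n+1} = state_n + (h/2)·(k1 + k2).
0.000000: (1.100000, 1.100000)
  k1 = (-0.194700, -1.210000)
  predictor → (1.033802, 0.688600)
  k2 = (0.526440, -0.711876)
  → (1.156396, 0.773281)
(p(0.34), q(0.34)) ≈ (1.1564, 0.7733)

1.1564, 0.7733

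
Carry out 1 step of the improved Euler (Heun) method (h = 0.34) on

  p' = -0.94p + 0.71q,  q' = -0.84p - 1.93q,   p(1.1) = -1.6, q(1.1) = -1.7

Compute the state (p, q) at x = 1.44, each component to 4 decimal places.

-1.3254, -0.6579

Heun on (p,q): k1 = f(x_n, state_n); k2 = f(x_n + h, state_n + h·k1); state_{n+1} = state_n + (h/2)·(k1 + k2).
1.100000: (-1.600000, -1.700000)
  k1 = (0.297000, 4.625000)
  predictor → (-1.499020, -0.127500)
  k2 = (1.318554, 1.505252)
  → (-1.325356, -0.657857)
(p(1.44), q(1.44)) ≈ (-1.3254, -0.6579)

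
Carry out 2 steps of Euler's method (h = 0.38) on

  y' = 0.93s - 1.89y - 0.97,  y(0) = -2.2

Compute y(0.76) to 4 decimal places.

Euler: y_{n+1} = y_n + h·f(s_n, y_n).
s=0.000000, y=-2.200000: f=3.188000 → y ← -2.200000 + 0.38·3.188000 = -0.988560
s=0.380000, y=-0.988560: f=1.251778 → y ← -0.988560 + 0.38·1.251778 = -0.512884
y(0.76) ≈ -0.5129

-0.5129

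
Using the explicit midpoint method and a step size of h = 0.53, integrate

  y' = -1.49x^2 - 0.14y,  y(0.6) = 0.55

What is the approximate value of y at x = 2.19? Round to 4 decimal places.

Midpoint: k1 = f(x_n, y_n); k2 = f(x_n + h/2, y_n + (h/2)·k1); y_{n+1} = y_n + h·k2.
x=0.600000, y=0.550000:
  k1 = f(0.600000, 0.550000) = -0.613400
  k2 = f(0.865000, 0.387449) = -1.169098
  y ← 0.550000 + 0.53·(-1.169098) = -0.069622
x=1.130000, y=-0.069622:
  k1 = f(1.130000, -0.069622) = -1.892834
  k2 = f(1.395000, -0.571223) = -2.819606
  y ← -0.069622 + 0.53·(-2.819606) = -1.564013
x=1.660000, y=-1.564013:
  k1 = f(1.660000, -1.564013) = -3.886882
  k2 = f(1.925000, -2.594037) = -5.158216
  y ← -1.564013 + 0.53·(-5.158216) = -4.297868
y(2.19) ≈ -4.2979

-4.2979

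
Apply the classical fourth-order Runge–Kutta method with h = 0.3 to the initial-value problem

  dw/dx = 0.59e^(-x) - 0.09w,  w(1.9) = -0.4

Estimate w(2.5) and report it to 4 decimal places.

-0.3403

RK4: k1 = f(x_n, w_n); k2 = f(x_n + h/2, w_n + (h/2)·k1); k3 = f(x_n + h/2, w_n + (h/2)·k2); k4 = f(x_n + h, w_n + h·k3); w_{n+1} = w_n + (h/6)·(k1 + 2k2 + 2k3 + k4).
x=1.900000, w=-0.400000:
  k1 = f(1.900000, -0.400000) = 0.124245
  k2 = f(2.050000, -0.381363) = 0.110276
  k3 = f(2.050000, -0.383459) = 0.110465
  k4 = f(2.200000, -0.366861) = 0.098391
  w ← -0.400000 + (0.3/6)·(k1 + 2k2 + 2k3 + k4) = -0.366794
x=2.200000, w=-0.366794:
  k1 = f(2.200000, -0.366794) = 0.098385
  k2 = f(2.350000, -0.352036) = 0.087951
  k3 = f(2.350000, -0.353601) = 0.088092
  k4 = f(2.500000, -0.340366) = 0.079063
  w ← -0.366794 + (0.3/6)·(k1 + 2k2 + 2k3 + k4) = -0.340317
w(2.5) ≈ -0.3403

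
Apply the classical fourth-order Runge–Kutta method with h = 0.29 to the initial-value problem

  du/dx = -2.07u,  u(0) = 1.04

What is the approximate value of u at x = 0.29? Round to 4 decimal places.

0.5712

RK4: k1 = f(x_n, u_n); k2 = f(x_n + h/2, u_n + (h/2)·k1); k3 = f(x_n + h/2, u_n + (h/2)·k2); k4 = f(x_n + h, u_n + h·k3); u_{n+1} = u_n + (h/6)·(k1 + 2k2 + 2k3 + k4).
x=0.000000, u=1.040000:
  k1 = f(0.000000, 1.040000) = -2.152800
  k2 = f(0.145000, 0.727844) = -1.506637
  k3 = f(0.145000, 0.821538) = -1.700583
  k4 = f(0.290000, 0.546831) = -1.131940
  u ← 1.040000 + (0.29/6)·(k1 + 2k2 + 2k3 + k4) = 0.571206
u(0.29) ≈ 0.5712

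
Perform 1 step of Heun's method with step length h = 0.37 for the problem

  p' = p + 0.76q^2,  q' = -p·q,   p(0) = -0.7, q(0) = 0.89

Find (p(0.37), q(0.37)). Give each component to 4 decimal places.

Heun on (p,q): k1 = f(s_n, state_n); k2 = f(s_n + h, state_n + h·k1); state_{n+1} = state_n + (h/2)·(k1 + k2).
0.000000: (-0.700000, 0.890000)
  k1 = (-0.098004, 0.623000)
  predictor → (-0.736261, 1.120510)
  k2 = (0.217951, 0.824988)
  → (-0.677810, 1.157878)
(p(0.37), q(0.37)) ≈ (-0.6778, 1.1579)

-0.6778, 1.1579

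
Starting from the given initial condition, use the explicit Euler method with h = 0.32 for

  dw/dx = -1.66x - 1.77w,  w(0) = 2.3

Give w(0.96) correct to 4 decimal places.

Euler: w_{n+1} = w_n + h·f(x_n, w_n).
x=0.000000, w=2.300000: f=-4.071000 → w ← 2.300000 + 0.32·(-4.071000) = 0.997280
x=0.320000, w=0.997280: f=-2.296386 → w ← 0.997280 + 0.32·(-2.296386) = 0.262437
x=0.640000, w=0.262437: f=-1.526913 → w ← 0.262437 + 0.32·(-1.526913) = -0.226175
w(0.96) ≈ -0.2262

-0.2262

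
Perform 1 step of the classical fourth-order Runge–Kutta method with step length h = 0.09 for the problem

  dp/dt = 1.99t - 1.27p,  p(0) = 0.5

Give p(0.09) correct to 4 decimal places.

0.4538

RK4: k1 = f(t_n, p_n); k2 = f(t_n + h/2, p_n + (h/2)·k1); k3 = f(t_n + h/2, p_n + (h/2)·k2); k4 = f(t_n + h, p_n + h·k3); p_{n+1} = p_n + (h/6)·(k1 + 2k2 + 2k3 + k4).
t=0.000000, p=0.500000:
  k1 = f(0.000000, 0.500000) = -0.635000
  k2 = f(0.045000, 0.471425) = -0.509160
  k3 = f(0.045000, 0.477088) = -0.516352
  k4 = f(0.090000, 0.453528) = -0.396881
  p ← 0.500000 + (0.09/6)·(k1 + 2k2 + 2k3 + k4) = 0.453756
p(0.09) ≈ 0.4538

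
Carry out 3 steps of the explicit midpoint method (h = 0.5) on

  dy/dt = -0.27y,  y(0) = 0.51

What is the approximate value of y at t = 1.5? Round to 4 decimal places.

0.3406

Midpoint: k1 = f(t_n, y_n); k2 = f(t_n + h/2, y_n + (h/2)·k1); y_{n+1} = y_n + h·k2.
t=0.000000, y=0.510000:
  k1 = f(0.000000, 0.510000) = -0.137700
  k2 = f(0.250000, 0.475575) = -0.128405
  y ← 0.510000 + 0.5·(-0.128405) = 0.445797
t=0.500000, y=0.445797:
  k1 = f(0.500000, 0.445797) = -0.120365
  k2 = f(0.750000, 0.415706) = -0.112241
  y ← 0.445797 + 0.5·(-0.112241) = 0.389677
t=1.000000, y=0.389677:
  k1 = f(1.000000, 0.389677) = -0.105213
  k2 = f(1.250000, 0.363374) = -0.098111
  y ← 0.389677 + 0.5·(-0.098111) = 0.340622
y(1.5) ≈ 0.3406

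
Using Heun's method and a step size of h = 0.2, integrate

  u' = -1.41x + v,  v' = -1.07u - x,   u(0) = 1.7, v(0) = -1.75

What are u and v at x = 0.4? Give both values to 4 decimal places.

Heun on (u,v): k1 = f(x_n, state_n); k2 = f(x_n + h, state_n + h·k1); state_{n+1} = state_n + (h/2)·(k1 + k2).
0.000000: (1.700000, -1.750000)
  k1 = (-1.750000, -1.819000)
  predictor → (1.350000, -2.113800)
  k2 = (-2.395800, -1.644500)
  → (1.285420, -2.096350)
0.200000: (1.285420, -2.096350)
  k1 = (-2.378350, -1.575399)
  predictor → (0.809750, -2.411430)
  k2 = (-2.975430, -1.266433)
  → (0.750042, -2.380533)
(u(0.4), v(0.4)) ≈ (0.7500, -2.3805)

0.7500, -2.3805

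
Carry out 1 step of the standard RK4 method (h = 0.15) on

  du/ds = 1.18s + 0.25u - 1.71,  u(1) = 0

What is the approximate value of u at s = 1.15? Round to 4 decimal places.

-0.0676

RK4: k1 = f(s_n, u_n); k2 = f(s_n + h/2, u_n + (h/2)·k1); k3 = f(s_n + h/2, u_n + (h/2)·k2); k4 = f(s_n + h, u_n + h·k3); u_{n+1} = u_n + (h/6)·(k1 + 2k2 + 2k3 + k4).
s=1.000000, u=0.000000:
  k1 = f(1.000000, 0.000000) = -0.530000
  k2 = f(1.075000, -0.039750) = -0.451437
  k3 = f(1.075000, -0.033858) = -0.449964
  k4 = f(1.150000, -0.067495) = -0.369874
  u ← 0.000000 + (0.15/6)·(k1 + 2k2 + 2k3 + k4) = -0.067567
u(1.15) ≈ -0.0676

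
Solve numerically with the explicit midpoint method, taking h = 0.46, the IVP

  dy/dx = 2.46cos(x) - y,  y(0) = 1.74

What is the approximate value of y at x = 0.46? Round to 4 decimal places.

Midpoint: k1 = f(x_n, y_n); k2 = f(x_n + h/2, y_n + (h/2)·k1); y_{n+1} = y_n + h·k2.
x=0.000000, y=1.740000:
  k1 = f(0.000000, 1.740000) = 0.720000
  k2 = f(0.230000, 1.905600) = 0.489619
  y ← 1.740000 + 0.46·0.489619 = 1.965225
y(0.46) ≈ 1.9652

1.9652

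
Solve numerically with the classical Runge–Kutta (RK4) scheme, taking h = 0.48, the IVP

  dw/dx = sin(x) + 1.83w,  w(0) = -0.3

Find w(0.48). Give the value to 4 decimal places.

RK4: k1 = f(x_n, w_n); k2 = f(x_n + h/2, w_n + (h/2)·k1); k3 = f(x_n + h/2, w_n + (h/2)·k2); k4 = f(x_n + h, w_n + h·k3); w_{n+1} = w_n + (h/6)·(k1 + 2k2 + 2k3 + k4).
x=0.000000, w=-0.300000:
  k1 = f(0.000000, -0.300000) = -0.549000
  k2 = f(0.240000, -0.431760) = -0.552418
  k3 = f(0.240000, -0.432580) = -0.553919
  k4 = f(0.480000, -0.565881) = -0.573784
  w ← -0.300000 + (0.48/6)·(k1 + 2k2 + 2k3 + k4) = -0.566837
w(0.48) ≈ -0.5668

-0.5668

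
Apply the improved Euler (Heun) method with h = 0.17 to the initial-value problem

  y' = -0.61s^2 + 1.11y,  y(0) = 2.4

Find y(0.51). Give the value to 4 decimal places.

4.1828

Heun: k1 = f(s_n, y_n); k2 = f(s_n + h, y_n + h·k1); y_{n+1} = y_n + (h/2)·(k1 + k2).
s=0.000000, y=2.400000:
  k1 = f(0.000000, 2.400000) = 2.664000
  k2 = f(0.170000, 2.852880) = 3.149068
  y ← 2.400000 + (0.17/2)·(2.664000 + 3.149068) = 2.894111
s=0.170000, y=2.894111:
  k1 = f(0.170000, 2.894111) = 3.194834
  k2 = f(0.340000, 3.437233) = 3.744812
  y ← 2.894111 + (0.17/2)·(3.194834 + 3.744812) = 3.483981
s=0.340000, y=3.483981:
  k1 = f(0.340000, 3.483981) = 3.796703
  k2 = f(0.510000, 4.129420) = 4.424995
  y ← 3.483981 + (0.17/2)·(3.796703 + 4.424995) = 4.182825
y(0.51) ≈ 4.1828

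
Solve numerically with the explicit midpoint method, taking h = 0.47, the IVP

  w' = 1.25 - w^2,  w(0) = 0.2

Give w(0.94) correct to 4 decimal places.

0.9145

Midpoint: k1 = f(x_n, w_n); k2 = f(x_n + h/2, w_n + (h/2)·k1); w_{n+1} = w_n + h·k2.
x=0.000000, w=0.200000:
  k1 = f(0.000000, 0.200000) = 1.210000
  k2 = f(0.235000, 0.484350) = 1.015405
  w ← 0.200000 + 0.47·1.015405 = 0.677240
x=0.470000, w=0.677240:
  k1 = f(0.470000, 0.677240) = 0.791345
  k2 = f(0.705000, 0.863207) = 0.504874
  w ← 0.677240 + 0.47·0.504874 = 0.914531
w(0.94) ≈ 0.9145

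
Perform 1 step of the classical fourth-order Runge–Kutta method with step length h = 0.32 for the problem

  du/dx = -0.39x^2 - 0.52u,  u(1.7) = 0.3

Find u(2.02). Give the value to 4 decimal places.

RK4: k1 = f(x_n, u_n); k2 = f(x_n + h/2, u_n + (h/2)·k1); k3 = f(x_n + h/2, u_n + (h/2)·k2); k4 = f(x_n + h, u_n + h·k3); u_{n+1} = u_n + (h/6)·(k1 + 2k2 + 2k3 + k4).
x=1.700000, u=0.300000:
  k1 = f(1.700000, 0.300000) = -1.283100
  k2 = f(1.860000, 0.094704) = -1.398490
  k3 = f(1.860000, 0.076242) = -1.388890
  k4 = f(2.020000, -0.144445) = -1.516245
  u ← 0.300000 + (0.32/6)·(k1 + 2k2 + 2k3 + k4) = -0.146619
u(2.02) ≈ -0.1466

-0.1466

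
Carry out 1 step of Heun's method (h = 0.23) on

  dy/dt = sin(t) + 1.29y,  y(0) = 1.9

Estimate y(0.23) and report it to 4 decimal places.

2.5736

Heun: k1 = f(t_n, y_n); k2 = f(t_n + h, y_n + h·k1); y_{n+1} = y_n + (h/2)·(k1 + k2).
t=0.000000, y=1.900000:
  k1 = f(0.000000, 1.900000) = 2.451000
  k2 = f(0.230000, 2.463730) = 3.406189
  y ← 1.900000 + (0.23/2)·(2.451000 + 3.406189) = 2.573577
y(0.23) ≈ 2.5736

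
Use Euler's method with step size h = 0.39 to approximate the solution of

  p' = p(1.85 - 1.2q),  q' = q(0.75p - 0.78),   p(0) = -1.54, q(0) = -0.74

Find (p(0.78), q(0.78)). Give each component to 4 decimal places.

-5.7526, 0.0428

Euler on (p,q): p_{n+1} = p_n + h·p', q_{n+1} = q_n + h·q'.
0.000000: (-1.540000, -0.740000); f=(-4.216520, 1.431900) → (-3.184443, -0.181559)
0.390000: (-3.184443, -0.181559); f=(-6.585016, 0.575239) → (-5.752599, 0.042784)
(p(0.78), q(0.78)) ≈ (-5.7526, 0.0428)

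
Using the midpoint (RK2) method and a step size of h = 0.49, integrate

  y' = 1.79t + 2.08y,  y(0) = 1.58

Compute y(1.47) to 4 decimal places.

30.9381

Midpoint: k1 = f(t_n, y_n); k2 = f(t_n + h/2, y_n + (h/2)·k1); y_{n+1} = y_n + h·k2.
t=0.000000, y=1.580000:
  k1 = f(0.000000, 1.580000) = 3.286400
  k2 = f(0.245000, 2.385168) = 5.399699
  y ← 1.580000 + 0.49·5.399699 = 4.225853
t=0.490000, y=4.225853:
  k1 = f(0.490000, 4.225853) = 9.666874
  k2 = f(0.735000, 6.594237) = 15.031662
  y ← 4.225853 + 0.49·15.031662 = 11.591367
t=0.980000, y=11.591367:
  k1 = f(0.980000, 11.591367) = 25.864244
  k2 = f(1.225000, 17.928107) = 39.483213
  y ← 11.591367 + 0.49·39.483213 = 30.938142
y(1.47) ≈ 30.9381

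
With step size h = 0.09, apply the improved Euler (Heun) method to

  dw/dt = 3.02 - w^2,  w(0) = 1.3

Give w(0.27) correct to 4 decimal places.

1.5497

Heun: k1 = f(t_n, w_n); k2 = f(t_n + h, w_n + h·k1); w_{n+1} = w_n + (h/2)·(k1 + k2).
t=0.000000, w=1.300000:
  k1 = f(0.000000, 1.300000) = 1.330000
  k2 = f(0.090000, 1.419700) = 1.004452
  w ← 1.300000 + (0.09/2)·(1.330000 + 1.004452) = 1.405050
t=0.090000, w=1.405050:
  k1 = f(0.090000, 1.405050) = 1.045834
  k2 = f(0.180000, 1.499175) = 0.772473
  w ← 1.405050 + (0.09/2)·(1.045834 + 0.772473) = 1.486874
t=0.180000, w=1.486874:
  k1 = f(0.180000, 1.486874) = 0.809205
  k2 = f(0.270000, 1.559703) = 0.587328
  w ← 1.486874 + (0.09/2)·(0.809205 + 0.587328) = 1.549718
w(0.27) ≈ 1.5497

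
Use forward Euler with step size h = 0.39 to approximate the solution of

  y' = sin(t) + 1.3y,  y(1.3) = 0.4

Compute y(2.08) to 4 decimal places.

1.8620

Euler: y_{n+1} = y_n + h·f(t_n, y_n).
t=1.300000, y=0.400000: f=1.483558 → y ← 0.400000 + 0.39·1.483558 = 0.978588
t=1.690000, y=0.978588: f=2.265068 → y ← 0.978588 + 0.39·2.265068 = 1.861964
y(2.08) ≈ 1.8620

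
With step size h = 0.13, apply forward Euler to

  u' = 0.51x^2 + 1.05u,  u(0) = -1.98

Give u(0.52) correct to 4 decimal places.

Euler: u_{n+1} = u_n + h·f(x_n, u_n).
x=0.000000, u=-1.980000: f=-2.079000 → u ← -1.980000 + 0.13·(-2.079000) = -2.250270
x=0.130000, u=-2.250270: f=-2.354164 → u ← -2.250270 + 0.13·(-2.354164) = -2.556311
x=0.260000, u=-2.556311: f=-2.649651 → u ← -2.556311 + 0.13·(-2.649651) = -2.900766
x=0.390000, u=-2.900766: f=-2.968233 → u ← -2.900766 + 0.13·(-2.968233) = -3.286636
u(0.52) ≈ -3.2866

-3.2866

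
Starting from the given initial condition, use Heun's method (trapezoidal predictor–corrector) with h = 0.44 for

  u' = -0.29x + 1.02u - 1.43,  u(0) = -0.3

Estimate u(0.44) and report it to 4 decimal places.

-1.2633

Heun: k1 = f(x_n, u_n); k2 = f(x_n + h, u_n + h·k1); u_{n+1} = u_n + (h/2)·(k1 + k2).
x=0.000000, u=-0.300000:
  k1 = f(0.000000, -0.300000) = -1.736000
  k2 = f(0.440000, -1.063840) = -2.642717
  u ← -0.300000 + (0.44/2)·(-1.736000 + (-2.642717)) = -1.263318
u(0.44) ≈ -1.2633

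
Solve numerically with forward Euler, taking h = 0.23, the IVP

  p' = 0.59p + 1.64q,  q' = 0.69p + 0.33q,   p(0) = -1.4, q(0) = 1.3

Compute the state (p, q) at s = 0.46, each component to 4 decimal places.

Euler on (p,q): p_{n+1} = p_n + h·p', q_{n+1} = q_n + h·q'.
0.000000: (-1.400000, 1.300000); f=(1.306000, -0.537000) → (-1.099620, 1.176490)
0.230000: (-1.099620, 1.176490); f=(1.280668, -0.370496) → (-0.805066, 1.091276)
(p(0.46), q(0.46)) ≈ (-0.8051, 1.0913)

-0.8051, 1.0913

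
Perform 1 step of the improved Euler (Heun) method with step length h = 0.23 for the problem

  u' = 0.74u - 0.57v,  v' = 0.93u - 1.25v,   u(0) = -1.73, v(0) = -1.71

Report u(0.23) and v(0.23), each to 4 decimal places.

Heun on (u,v): k1 = f(x_n, state_n); k2 = f(x_n + h, state_n + h·k1); state_{n+1} = state_n + (h/2)·(k1 + k2).
0.000000: (-1.730000, -1.710000)
  k1 = (-0.305500, 0.528600)
  predictor → (-1.800265, -1.588422)
  k2 = (-0.426796, 0.311281)
  → (-1.814214, -1.613414)
(u(0.23), v(0.23)) ≈ (-1.8142, -1.6134)

-1.8142, -1.6134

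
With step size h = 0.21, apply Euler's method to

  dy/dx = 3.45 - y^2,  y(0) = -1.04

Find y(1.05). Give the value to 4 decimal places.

Euler: y_{n+1} = y_n + h·f(x_n, y_n).
x=0.000000, y=-1.040000: f=2.368400 → y ← -1.040000 + 0.21·2.368400 = -0.542636
x=0.210000, y=-0.542636: f=3.155546 → y ← -0.542636 + 0.21·3.155546 = 0.120029
x=0.420000, y=0.120029: f=3.435593 → y ← 0.120029 + 0.21·3.435593 = 0.841503
x=0.630000, y=0.841503: f=2.741872 → y ← 0.841503 + 0.21·2.741872 = 1.417296
x=0.840000, y=1.417296: f=1.441271 → y ← 1.417296 + 0.21·1.441271 = 1.719963
y(1.05) ≈ 1.7200

1.7200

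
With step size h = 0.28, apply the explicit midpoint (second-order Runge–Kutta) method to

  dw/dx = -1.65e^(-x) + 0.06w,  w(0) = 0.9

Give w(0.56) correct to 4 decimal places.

Midpoint: k1 = f(x_n, w_n); k2 = f(x_n + h/2, w_n + (h/2)·k1); w_{n+1} = w_n + h·k2.
x=0.000000, w=0.900000:
  k1 = f(0.000000, 0.900000) = -1.596000
  k2 = f(0.140000, 0.676560) = -1.393847
  w ← 0.900000 + 0.28·(-1.393847) = 0.509723
x=0.280000, w=0.509723:
  k1 = f(0.280000, 0.509723) = -1.216460
  k2 = f(0.420000, 0.339418) = -1.063762
  w ← 0.509723 + 0.28·(-1.063762) = 0.211869
w(0.56) ≈ 0.2119

0.2119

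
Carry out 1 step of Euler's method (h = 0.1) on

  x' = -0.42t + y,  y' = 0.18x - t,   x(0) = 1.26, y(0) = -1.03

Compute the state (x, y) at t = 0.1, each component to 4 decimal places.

Euler on (x,y): x_{n+1} = x_n + h·x', y_{n+1} = y_n + h·y'.
0.000000: (1.260000, -1.030000); f=(-1.030000, 0.226800) → (1.157000, -1.007320)
(x(0.1), y(0.1)) ≈ (1.1570, -1.0073)

1.1570, -1.0073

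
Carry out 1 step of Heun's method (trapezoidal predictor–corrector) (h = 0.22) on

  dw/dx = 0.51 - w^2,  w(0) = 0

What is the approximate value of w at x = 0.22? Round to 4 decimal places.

Heun: k1 = f(x_n, w_n); k2 = f(x_n + h, w_n + h·k1); w_{n+1} = w_n + (h/2)·(k1 + k2).
x=0.000000, w=0.000000:
  k1 = f(0.000000, 0.000000) = 0.510000
  k2 = f(0.220000, 0.112200) = 0.497411
  w ← 0.000000 + (0.22/2)·(0.510000 + 0.497411) = 0.110815
w(0.22) ≈ 0.1108

0.1108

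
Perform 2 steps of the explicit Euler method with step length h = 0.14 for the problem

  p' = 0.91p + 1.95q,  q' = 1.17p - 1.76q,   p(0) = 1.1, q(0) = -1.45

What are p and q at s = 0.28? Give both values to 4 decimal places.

0.7027, -0.5494

Euler on (p,q): p_{n+1} = p_n + h·p', q_{n+1} = q_n + h·q'.
0.000000: (1.100000, -1.450000); f=(-1.826500, 3.839000) → (0.844290, -0.912540)
0.140000: (0.844290, -0.912540); f=(-1.011149, 2.593890) → (0.702729, -0.549395)
(p(0.28), q(0.28)) ≈ (0.7027, -0.5494)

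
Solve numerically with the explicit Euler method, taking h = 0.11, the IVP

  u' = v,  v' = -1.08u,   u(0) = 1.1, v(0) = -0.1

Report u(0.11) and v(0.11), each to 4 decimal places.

1.0890, -0.2307

Euler on (u,v): u_{n+1} = u_n + h·u', v_{n+1} = v_n + h·v'.
0.000000: (1.100000, -0.100000); f=(-0.100000, -1.188000) → (1.089000, -0.230680)
(u(0.11), v(0.11)) ≈ (1.0890, -0.2307)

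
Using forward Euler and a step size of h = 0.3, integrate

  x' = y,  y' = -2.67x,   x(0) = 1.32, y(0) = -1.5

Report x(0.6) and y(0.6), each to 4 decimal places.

Euler on (x,y): x_{n+1} = x_n + h·x', y_{n+1} = y_n + h·y'.
0.000000: (1.320000, -1.500000); f=(-1.500000, -3.524400) → (0.870000, -2.557320)
0.300000: (0.870000, -2.557320); f=(-2.557320, -2.322900) → (0.102804, -3.254190)
(x(0.6), y(0.6)) ≈ (0.1028, -3.2542)

0.1028, -3.2542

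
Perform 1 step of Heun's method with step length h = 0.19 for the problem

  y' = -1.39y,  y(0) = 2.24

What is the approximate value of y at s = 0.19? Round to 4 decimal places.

Heun: k1 = f(s_n, y_n); k2 = f(s_n + h, y_n + h·k1); y_{n+1} = y_n + (h/2)·(k1 + k2).
s=0.000000, y=2.240000:
  k1 = f(0.000000, 2.240000) = -3.113600
  k2 = f(0.190000, 1.648416) = -2.291298
  y ← 2.240000 + (0.19/2)·(-3.113600 + (-2.291298)) = 1.726535
y(0.19) ≈ 1.7265

1.7265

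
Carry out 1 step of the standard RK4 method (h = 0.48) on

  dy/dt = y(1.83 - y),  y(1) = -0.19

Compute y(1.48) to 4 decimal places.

-0.5327

RK4: k1 = f(t_n, y_n); k2 = f(t_n + h/2, y_n + (h/2)·k1); k3 = f(t_n + h/2, y_n + (h/2)·k2); k4 = f(t_n + h, y_n + h·k3); y_{n+1} = y_n + (h/6)·(k1 + 2k2 + 2k3 + k4).
t=1.000000, y=-0.190000:
  k1 = f(1.000000, -0.190000) = -0.383800
  k2 = f(1.240000, -0.282112) = -0.595852
  k3 = f(1.240000, -0.333005) = -0.720290
  k4 = f(1.480000, -0.535739) = -1.267420
  y ← -0.190000 + (0.48/6)·(k1 + 2k2 + 2k3 + k4) = -0.532680
y(1.48) ≈ -0.5327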